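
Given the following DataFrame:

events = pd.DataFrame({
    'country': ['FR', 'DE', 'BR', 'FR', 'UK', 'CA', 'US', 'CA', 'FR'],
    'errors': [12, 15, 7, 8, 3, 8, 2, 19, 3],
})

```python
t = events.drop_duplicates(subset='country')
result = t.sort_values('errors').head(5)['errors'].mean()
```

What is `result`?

drop duplicate country (keep=first):
  country  errors
0      FR      12
1      DE      15
2      BR       7
4      UK       3
5      CA       8
6      US       2
sort by errors:
  country  errors
6      US       2
4      UK       3
2      BR       7
5      CA       8
0      FR      12
1      DE      15
take first 5 rows:
  country  errors
6      US       2
4      UK       3
2      BR       7
5      CA       8
0      FR      12

6.4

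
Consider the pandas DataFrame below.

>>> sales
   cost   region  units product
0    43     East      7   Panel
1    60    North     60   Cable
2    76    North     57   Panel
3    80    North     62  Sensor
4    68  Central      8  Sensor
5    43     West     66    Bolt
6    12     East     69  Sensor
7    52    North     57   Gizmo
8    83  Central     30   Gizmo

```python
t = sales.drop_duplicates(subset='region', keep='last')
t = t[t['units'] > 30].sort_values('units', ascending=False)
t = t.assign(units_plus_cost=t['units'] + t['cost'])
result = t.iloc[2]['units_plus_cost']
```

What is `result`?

drop duplicate region (keep=last):
   cost   region  units product
5    43     West     66    Bolt
6    12     East     69  Sensor
7    52    North     57   Gizmo
8    83  Central     30   Gizmo
filter rows where units > 30:
   cost region  units product
5    43   West     66    Bolt
6    12   East     69  Sensor
7    52  North     57   Gizmo
sort by units descending:
   cost region  units product
6    12   East     69  Sensor
5    43   West     66    Bolt
7    52  North     57   Gizmo
add column units_plus_cost = t['units'] + t['cost']:
   cost region  units product  units_plus_cost
6    12   East     69  Sensor               81
5    43   West     66    Bolt              109
7    52  North     57   Gizmo              109

109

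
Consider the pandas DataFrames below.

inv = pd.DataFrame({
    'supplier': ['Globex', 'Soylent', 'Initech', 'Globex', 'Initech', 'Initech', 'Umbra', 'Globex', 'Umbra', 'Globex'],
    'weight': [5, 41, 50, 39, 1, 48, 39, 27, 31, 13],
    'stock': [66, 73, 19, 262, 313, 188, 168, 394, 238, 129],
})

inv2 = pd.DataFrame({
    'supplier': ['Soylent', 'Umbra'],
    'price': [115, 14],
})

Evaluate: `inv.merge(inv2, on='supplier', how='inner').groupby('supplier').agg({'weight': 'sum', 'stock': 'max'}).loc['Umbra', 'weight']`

merge on 'supplier' (how='inner') → 3 rows:
  supplier  weight  stock  price
0  Soylent      41     73    115
1    Umbra      39    168     14
2    Umbra      31    238     14
group by supplier: sum(weight), max(stock):
          weight  stock
supplier               
Soylent       41     73
Umbra         70    238

70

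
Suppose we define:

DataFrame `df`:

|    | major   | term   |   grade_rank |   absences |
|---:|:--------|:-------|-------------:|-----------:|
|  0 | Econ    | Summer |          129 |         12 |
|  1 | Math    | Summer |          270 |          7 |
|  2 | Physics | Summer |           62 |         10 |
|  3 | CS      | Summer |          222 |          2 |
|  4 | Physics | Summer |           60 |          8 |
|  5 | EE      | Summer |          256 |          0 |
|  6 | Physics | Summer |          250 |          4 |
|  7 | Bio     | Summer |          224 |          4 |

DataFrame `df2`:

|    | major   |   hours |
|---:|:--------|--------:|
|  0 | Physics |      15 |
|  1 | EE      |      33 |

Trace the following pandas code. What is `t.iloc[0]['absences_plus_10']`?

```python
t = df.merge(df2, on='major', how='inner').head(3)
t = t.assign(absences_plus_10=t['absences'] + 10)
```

merge on 'major' (how='inner') → 4 rows:
     major    term  grade_rank  absences  hours
0  Physics  Summer          62        10     15
1  Physics  Summer          60         8     15
2       EE  Summer         256         0     33
3  Physics  Summer         250         4     15
take first 3 rows:
     major    term  grade_rank  absences  hours
0  Physics  Summer          62        10     15
1  Physics  Summer          60         8     15
2       EE  Summer         256         0     33
add column absences_plus_10 = t['absences'] + 10:
     major    term  grade_rank  absences  hours  absences_plus_10
0  Physics  Summer          62        10     15                20
1  Physics  Summer          60         8     15                18
2       EE  Summer         256         0     33                10
Finally, value at position 0, column 'absences_plus_10' = 20.

20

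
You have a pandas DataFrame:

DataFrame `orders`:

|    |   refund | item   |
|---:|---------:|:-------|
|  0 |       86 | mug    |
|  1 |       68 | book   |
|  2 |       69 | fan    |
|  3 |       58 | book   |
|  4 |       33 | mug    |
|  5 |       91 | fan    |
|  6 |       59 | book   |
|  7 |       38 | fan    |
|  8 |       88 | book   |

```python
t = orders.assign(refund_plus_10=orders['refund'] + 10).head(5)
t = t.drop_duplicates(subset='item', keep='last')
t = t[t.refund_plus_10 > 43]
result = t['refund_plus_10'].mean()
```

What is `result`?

add column refund_plus_10 = orders['refund'] + 10:
   refund  item  refund_plus_10
0      86   mug              96
1      68  book              78
2      69   fan              79
3      58  book              68
4      33   mug              43
5      91   fan             101
6      59  book              69
7      38   fan              48
8      88  book              98
take first 5 rows:
   refund  item  refund_plus_10
0      86   mug              96
1      68  book              78
2      69   fan              79
3      58  book              68
4      33   mug              43
drop duplicate item (keep=last):
   refund  item  refund_plus_10
2      69   fan              79
3      58  book              68
4      33   mug              43
filter rows where refund_plus_10 > 43:
   refund  item  refund_plus_10
2      69   fan              79
3      58  book              68

73.5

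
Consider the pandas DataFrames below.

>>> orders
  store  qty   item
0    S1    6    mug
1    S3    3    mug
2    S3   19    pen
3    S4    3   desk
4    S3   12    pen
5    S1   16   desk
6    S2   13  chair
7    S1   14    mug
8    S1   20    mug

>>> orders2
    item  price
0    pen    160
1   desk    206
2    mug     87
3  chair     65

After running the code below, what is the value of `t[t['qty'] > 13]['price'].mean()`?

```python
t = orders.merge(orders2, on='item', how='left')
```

merge on 'item' (how='left') → 9 rows:
  store  qty   item  price
0    S1    6    mug     87
1    S3    3    mug     87
2    S3   19    pen    160
3    S4    3   desk    206
4    S3   12    pen    160
5    S1   16   desk    206
6    S2   13  chair     65
7    S1   14    mug     87
8    S1   20    mug     87
filter rows where qty > 13:
  store  qty  item  price
2    S3   19   pen    160
5    S1   16  desk    206
7    S1   14   mug     87
8    S1   20   mug     87

135.0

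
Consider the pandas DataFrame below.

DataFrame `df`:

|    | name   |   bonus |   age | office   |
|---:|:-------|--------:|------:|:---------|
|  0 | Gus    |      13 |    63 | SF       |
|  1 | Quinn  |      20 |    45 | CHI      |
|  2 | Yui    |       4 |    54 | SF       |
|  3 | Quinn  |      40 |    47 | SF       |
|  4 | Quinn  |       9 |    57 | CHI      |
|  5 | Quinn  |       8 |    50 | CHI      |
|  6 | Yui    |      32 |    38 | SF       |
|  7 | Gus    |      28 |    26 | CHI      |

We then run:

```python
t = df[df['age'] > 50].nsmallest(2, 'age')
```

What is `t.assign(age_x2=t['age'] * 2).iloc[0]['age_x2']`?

filter rows where age > 50:
    name  bonus  age office
0    Gus     13   63     SF
2    Yui      4   54     SF
4  Quinn      9   57    CHI
take 2 rows with smallest age:
    name  bonus  age office
2    Yui      4   54     SF
4  Quinn      9   57    CHI
add column age_x2 = t['age'] * 2:
    name  bonus  age office  age_x2
2    Yui      4   54     SF     108
4  Quinn      9   57    CHI     114
Finally, value at position 0, column 'age_x2' = 108.

108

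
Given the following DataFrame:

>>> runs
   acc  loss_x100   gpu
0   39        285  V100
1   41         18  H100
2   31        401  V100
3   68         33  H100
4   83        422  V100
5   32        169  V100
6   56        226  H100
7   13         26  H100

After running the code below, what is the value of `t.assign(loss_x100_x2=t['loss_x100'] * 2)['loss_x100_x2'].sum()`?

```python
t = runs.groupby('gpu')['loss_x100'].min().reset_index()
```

374

group by gpu, min of loss_x100:
gpu
H100     18
V100    169
Name: loss_x100, dtype: int64
reset_index():
    gpu  loss_x100
0  H100         18
1  V100        169
add column loss_x100_x2 = t['loss_x100'] * 2:
    gpu  loss_x100  loss_x100_x2
0  H100         18            36
1  V100        169           338
Finally, sum of column 'loss_x100_x2' = 374.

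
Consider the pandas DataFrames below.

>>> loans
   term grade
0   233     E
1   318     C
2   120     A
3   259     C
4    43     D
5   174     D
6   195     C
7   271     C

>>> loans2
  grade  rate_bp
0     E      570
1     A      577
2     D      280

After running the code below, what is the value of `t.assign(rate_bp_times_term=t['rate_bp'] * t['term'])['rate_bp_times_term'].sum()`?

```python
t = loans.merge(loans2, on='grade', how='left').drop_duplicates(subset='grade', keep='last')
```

250770.0

merge on 'grade' (how='left') → 8 rows:
   term grade  rate_bp
0   233     E    570.0
1   318     C      NaN
2   120     A    577.0
3   259     C      NaN
4    43     D    280.0
5   174     D    280.0
6   195     C      NaN
7   271     C      NaN
drop duplicate grade (keep=last):
   term grade  rate_bp
0   233     E    570.0
2   120     A    577.0
5   174     D    280.0
7   271     C      NaN
add column rate_bp_times_term = t['rate_bp'] * t['term']:
   term grade  rate_bp  rate_bp_times_term
0   233     E    570.0            132810.0
2   120     A    577.0             69240.0
5   174     D    280.0             48720.0
7   271     C      NaN                 NaN
Finally, sum of column 'rate_bp_times_term' = 250770.0.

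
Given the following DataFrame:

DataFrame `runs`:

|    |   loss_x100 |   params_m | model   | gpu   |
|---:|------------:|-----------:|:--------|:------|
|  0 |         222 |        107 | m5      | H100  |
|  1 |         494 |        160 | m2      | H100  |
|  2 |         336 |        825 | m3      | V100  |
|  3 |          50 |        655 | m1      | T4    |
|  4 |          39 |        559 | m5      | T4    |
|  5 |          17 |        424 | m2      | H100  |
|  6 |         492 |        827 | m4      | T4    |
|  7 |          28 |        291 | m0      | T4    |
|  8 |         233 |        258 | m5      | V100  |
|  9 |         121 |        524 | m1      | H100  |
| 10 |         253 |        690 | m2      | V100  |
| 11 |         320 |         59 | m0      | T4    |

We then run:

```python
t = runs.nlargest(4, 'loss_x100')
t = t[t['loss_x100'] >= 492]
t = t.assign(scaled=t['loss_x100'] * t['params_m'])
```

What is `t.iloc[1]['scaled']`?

take 4 rows with largest loss_x100:
    loss_x100  params_m model   gpu
1         494       160    m2  H100
6         492       827    m4    T4
2         336       825    m3  V100
11        320        59    m0    T4
filter rows where loss_x100 >= 492:
   loss_x100  params_m model   gpu
1        494       160    m2  H100
6        492       827    m4    T4
add column scaled = t['loss_x100'] * t['params_m']:
   loss_x100  params_m model   gpu  scaled
1        494       160    m2  H100   79040
6        492       827    m4    T4  406884
The value at position 1, column 'scaled' is 406884.

406884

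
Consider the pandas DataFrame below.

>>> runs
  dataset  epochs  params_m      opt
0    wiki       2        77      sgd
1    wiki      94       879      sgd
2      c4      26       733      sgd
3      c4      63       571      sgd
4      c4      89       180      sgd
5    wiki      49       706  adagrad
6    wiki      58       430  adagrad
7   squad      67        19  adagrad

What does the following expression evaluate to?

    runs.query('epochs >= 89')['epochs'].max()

filter rows where epochs >= 89:
  dataset  epochs  params_m  opt
1    wiki      94       879  sgd
4      c4      89       180  sgd
So max() = 94.

94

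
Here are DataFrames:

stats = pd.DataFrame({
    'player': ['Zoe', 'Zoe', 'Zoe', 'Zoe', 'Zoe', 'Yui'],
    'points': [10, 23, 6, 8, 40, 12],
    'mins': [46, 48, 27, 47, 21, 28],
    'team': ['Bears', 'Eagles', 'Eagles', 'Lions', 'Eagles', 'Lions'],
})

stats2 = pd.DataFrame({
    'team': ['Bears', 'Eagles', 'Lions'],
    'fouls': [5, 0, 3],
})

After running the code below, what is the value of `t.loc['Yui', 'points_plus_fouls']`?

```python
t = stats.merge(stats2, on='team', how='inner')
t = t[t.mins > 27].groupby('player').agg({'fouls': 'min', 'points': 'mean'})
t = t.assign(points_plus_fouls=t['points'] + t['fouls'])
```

merge on 'team' (how='inner') → 6 rows:
  player  points  mins    team  fouls
0    Zoe      10    46   Bears      5
1    Zoe      23    48  Eagles      0
2    Zoe       6    27  Eagles      0
3    Zoe       8    47   Lions      3
4    Zoe      40    21  Eagles      0
5    Yui      12    28   Lions      3
filter rows where mins > 27:
  player  points  mins    team  fouls
0    Zoe      10    46   Bears      5
1    Zoe      23    48  Eagles      0
3    Zoe       8    47   Lions      3
5    Yui      12    28   Lions      3
group by player: min(fouls), mean(points):
        fouls     points
player                  
Yui         3  12.000000
Zoe         0  13.666667
add column points_plus_fouls = t['points'] + t['fouls']:
        fouls     points  points_plus_fouls
player                                     
Yui         3  12.000000          15.000000
Zoe         0  13.666667          13.666667

15.0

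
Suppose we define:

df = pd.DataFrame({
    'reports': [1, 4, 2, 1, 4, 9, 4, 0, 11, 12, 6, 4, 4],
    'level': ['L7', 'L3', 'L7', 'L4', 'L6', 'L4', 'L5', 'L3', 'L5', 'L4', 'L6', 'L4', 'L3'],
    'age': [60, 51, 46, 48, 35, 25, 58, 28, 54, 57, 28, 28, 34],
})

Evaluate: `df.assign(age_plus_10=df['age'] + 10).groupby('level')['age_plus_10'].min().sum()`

add column age_plus_10 = df['age'] + 10:
    reports level  age  age_plus_10
0         1    L7   60           70
1         4    L3   51           61
2         2    L7   46           56
3         1    L4   48           58
4         4    L6   35           45
5         9    L4   25           35
6         4    L5   58           68
7         0    L3   28           38
8        11    L5   54           64
9        12    L4   57           67
10        6    L6   28           38
11        4    L4   28           38
12        4    L3   34           44
group by level, min of age_plus_10:
level
L3    38
L4    35
L5    64
L6    38
L7    56
Name: age_plus_10, dtype: int64

231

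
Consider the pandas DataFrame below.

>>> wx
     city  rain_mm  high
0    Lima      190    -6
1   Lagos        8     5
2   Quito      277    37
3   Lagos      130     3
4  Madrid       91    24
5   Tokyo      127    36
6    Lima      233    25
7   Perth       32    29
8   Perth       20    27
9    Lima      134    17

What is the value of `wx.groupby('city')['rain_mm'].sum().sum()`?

1242

group by city, sum of rain_mm:
city
Lagos     138
Lima      557
Madrid     91
Perth      52
Quito     277
Tokyo     127
Name: rain_mm, dtype: int64
Finally, sum of the resulting series = 1242.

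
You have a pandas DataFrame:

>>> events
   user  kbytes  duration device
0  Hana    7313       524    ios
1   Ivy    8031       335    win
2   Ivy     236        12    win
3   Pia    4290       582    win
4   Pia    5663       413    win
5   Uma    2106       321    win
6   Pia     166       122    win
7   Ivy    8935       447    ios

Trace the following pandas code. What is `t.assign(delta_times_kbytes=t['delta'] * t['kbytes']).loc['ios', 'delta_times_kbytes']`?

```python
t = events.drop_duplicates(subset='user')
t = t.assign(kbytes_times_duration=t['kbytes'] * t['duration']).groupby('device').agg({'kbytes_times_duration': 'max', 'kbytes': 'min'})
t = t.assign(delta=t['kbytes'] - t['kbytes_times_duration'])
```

-27970023787

drop duplicate user (keep=first):
   user  kbytes  duration device
0  Hana    7313       524    ios
1   Ivy    8031       335    win
3   Pia    4290       582    win
5   Uma    2106       321    win
add column kbytes_times_duration = t['kbytes'] * t['duration']:
   user  kbytes  duration device  kbytes_times_duration
0  Hana    7313       524    ios                3832012
1   Ivy    8031       335    win                2690385
3   Pia    4290       582    win                2496780
5   Uma    2106       321    win                 676026
group by device: max(kbytes_times_duration), min(kbytes):
        kbytes_times_duration  kbytes
device                               
ios                   3832012    7313
win                   2690385    2106
add column delta = t['kbytes'] - t['kbytes_times_duration']:
        kbytes_times_duration  kbytes    delta
device                                        
ios                   3832012    7313 -3824699
win                   2690385    2106 -2688279
add column delta_times_kbytes = t['delta'] * t['kbytes']:
        kbytes_times_duration  kbytes    delta  delta_times_kbytes
device                                                            
ios                   3832012    7313 -3824699        -27970023787
win                   2690385    2106 -2688279         -5661515574
Finally, value at row 'ios', column 'delta_times_kbytes' = -27970023787.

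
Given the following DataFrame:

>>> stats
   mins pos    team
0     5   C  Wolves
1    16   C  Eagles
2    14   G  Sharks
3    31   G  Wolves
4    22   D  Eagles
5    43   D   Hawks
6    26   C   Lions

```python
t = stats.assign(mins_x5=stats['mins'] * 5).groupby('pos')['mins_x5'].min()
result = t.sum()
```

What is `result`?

205

add column mins_x5 = stats['mins'] * 5:
   mins pos    team  mins_x5
0     5   C  Wolves       25
1    16   C  Eagles       80
2    14   G  Sharks       70
3    31   G  Wolves      155
4    22   D  Eagles      110
5    43   D   Hawks      215
6    26   C   Lions      130
group by pos, min of mins_x5:
pos
C     25
D    110
G     70
Name: mins_x5, dtype: int64
sum of the resulting series → 205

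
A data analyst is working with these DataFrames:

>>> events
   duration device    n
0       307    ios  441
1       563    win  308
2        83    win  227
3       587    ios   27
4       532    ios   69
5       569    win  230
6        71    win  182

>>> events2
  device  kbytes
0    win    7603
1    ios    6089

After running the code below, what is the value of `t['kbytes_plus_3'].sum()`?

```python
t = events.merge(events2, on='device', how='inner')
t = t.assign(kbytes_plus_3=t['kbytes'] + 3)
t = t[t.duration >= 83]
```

merge on 'device' (how='inner') → 7 rows:
   duration device    n  kbytes
0       307    ios  441    6089
1       563    win  308    7603
2        83    win  227    7603
3       587    ios   27    6089
4       532    ios   69    6089
5       569    win  230    7603
6        71    win  182    7603
add column kbytes_plus_3 = t['kbytes'] + 3:
   duration device    n  kbytes  kbytes_plus_3
0       307    ios  441    6089           6092
1       563    win  308    7603           7606
2        83    win  227    7603           7606
3       587    ios   27    6089           6092
4       532    ios   69    6089           6092
5       569    win  230    7603           7606
6        71    win  182    7603           7606
filter rows where duration >= 83:
   duration device    n  kbytes  kbytes_plus_3
0       307    ios  441    6089           6092
1       563    win  308    7603           7606
2        83    win  227    7603           7606
3       587    ios   27    6089           6092
4       532    ios   69    6089           6092
5       569    win  230    7603           7606
Hence 41094.

41094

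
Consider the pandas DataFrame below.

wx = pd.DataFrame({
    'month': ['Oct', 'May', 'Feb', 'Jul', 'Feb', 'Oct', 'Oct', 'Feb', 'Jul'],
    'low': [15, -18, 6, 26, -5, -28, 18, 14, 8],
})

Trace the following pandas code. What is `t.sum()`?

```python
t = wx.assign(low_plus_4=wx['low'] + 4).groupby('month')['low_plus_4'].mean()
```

21.6666666667

add column low_plus_4 = wx['low'] + 4:
  month  low  low_plus_4
0   Oct   15          19
1   May  -18         -14
2   Feb    6          10
3   Jul   26          30
4   Feb   -5          -1
5   Oct  -28         -24
6   Oct   18          22
7   Feb   14          18
8   Jul    8          12
group by month, mean of low_plus_4:
month
Feb     9.000000
Jul    21.000000
May   -14.000000
Oct     5.666667
Name: low_plus_4, dtype: float64
The sum of the resulting series is 21.6666666667.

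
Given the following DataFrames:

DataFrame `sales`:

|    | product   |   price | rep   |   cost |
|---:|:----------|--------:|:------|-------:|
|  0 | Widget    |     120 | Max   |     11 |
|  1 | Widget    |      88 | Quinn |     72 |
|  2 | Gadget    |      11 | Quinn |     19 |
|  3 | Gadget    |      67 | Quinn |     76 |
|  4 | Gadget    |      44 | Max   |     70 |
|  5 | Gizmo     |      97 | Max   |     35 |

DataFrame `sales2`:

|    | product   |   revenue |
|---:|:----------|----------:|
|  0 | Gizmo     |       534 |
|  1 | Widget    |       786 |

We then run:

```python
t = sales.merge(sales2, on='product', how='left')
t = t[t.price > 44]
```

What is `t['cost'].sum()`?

194

merge on 'product' (how='left') → 6 rows:
  product  price    rep  cost  revenue
0  Widget    120    Max    11    786.0
1  Widget     88  Quinn    72    786.0
2  Gadget     11  Quinn    19      NaN
3  Gadget     67  Quinn    76      NaN
4  Gadget     44    Max    70      NaN
5   Gizmo     97    Max    35    534.0
filter rows where price > 44:
  product  price    rep  cost  revenue
0  Widget    120    Max    11    786.0
1  Widget     88  Quinn    72    786.0
3  Gadget     67  Quinn    76      NaN
5   Gizmo     97    Max    35    534.0
Reading off the sum of column 'cost', we get 194.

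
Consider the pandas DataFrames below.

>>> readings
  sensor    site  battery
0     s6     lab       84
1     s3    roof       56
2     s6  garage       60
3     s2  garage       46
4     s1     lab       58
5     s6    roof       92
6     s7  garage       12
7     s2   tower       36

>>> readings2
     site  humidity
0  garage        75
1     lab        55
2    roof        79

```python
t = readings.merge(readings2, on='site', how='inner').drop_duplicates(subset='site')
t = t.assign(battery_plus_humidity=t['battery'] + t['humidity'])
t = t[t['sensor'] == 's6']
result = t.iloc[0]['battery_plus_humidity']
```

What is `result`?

merge on 'site' (how='inner') → 7 rows:
  sensor    site  battery  humidity
0     s6     lab       84        55
1     s3    roof       56        79
2     s6  garage       60        75
3     s2  garage       46        75
4     s1     lab       58        55
5     s6    roof       92        79
6     s7  garage       12        75
drop duplicate site (keep=first):
  sensor    site  battery  humidity
0     s6     lab       84        55
1     s3    roof       56        79
2     s6  garage       60        75
add column battery_plus_humidity = t['battery'] + t['humidity']:
  sensor    site  battery  humidity  battery_plus_humidity
0     s6     lab       84        55                    139
1     s3    roof       56        79                    135
2     s6  garage       60        75                    135
filter rows where sensor == 's6':
  sensor    site  battery  humidity  battery_plus_humidity
0     s6     lab       84        55                    139
2     s6  garage       60        75                    135

139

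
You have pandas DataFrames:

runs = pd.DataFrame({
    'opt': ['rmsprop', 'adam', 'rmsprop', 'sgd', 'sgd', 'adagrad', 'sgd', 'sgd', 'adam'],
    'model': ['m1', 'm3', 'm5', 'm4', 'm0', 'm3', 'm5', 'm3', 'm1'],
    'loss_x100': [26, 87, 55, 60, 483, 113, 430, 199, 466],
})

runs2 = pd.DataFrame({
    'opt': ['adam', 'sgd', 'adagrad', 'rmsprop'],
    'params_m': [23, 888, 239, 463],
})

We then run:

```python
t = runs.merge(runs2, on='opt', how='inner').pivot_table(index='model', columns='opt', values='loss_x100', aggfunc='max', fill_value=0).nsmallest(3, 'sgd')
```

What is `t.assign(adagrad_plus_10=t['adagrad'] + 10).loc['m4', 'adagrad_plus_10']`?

10

merge on 'opt' (how='inner') → 9 rows:
       opt model  loss_x100  params_m
0  rmsprop    m1         26       463
1     adam    m3         87        23
2  rmsprop    m5         55       463
3      sgd    m4         60       888
4      sgd    m0        483       888
5  adagrad    m3        113       239
6      sgd    m5        430       888
7      sgd    m3        199       888
8     adam    m1        466        23
pivot: rows=model, cols=opt, max(loss_x100):
opt    adagrad  adam  rmsprop  sgd
model                             
m0           0     0        0  483
m1           0   466       26    0
m3         113    87        0  199
m4           0     0        0   60
m5           0     0       55  430
take 3 rows with smallest sgd:
opt    adagrad  adam  rmsprop  sgd
model                             
m1           0   466       26    0
m4           0     0        0   60
m3         113    87        0  199
add column adagrad_plus_10 = t['adagrad'] + 10:
opt    adagrad  adam  rmsprop  sgd  adagrad_plus_10
model                                              
m1           0   466       26    0               10
m4           0     0        0   60               10
m3         113    87        0  199              123
value at row 'm4', column 'adagrad_plus_10' → 10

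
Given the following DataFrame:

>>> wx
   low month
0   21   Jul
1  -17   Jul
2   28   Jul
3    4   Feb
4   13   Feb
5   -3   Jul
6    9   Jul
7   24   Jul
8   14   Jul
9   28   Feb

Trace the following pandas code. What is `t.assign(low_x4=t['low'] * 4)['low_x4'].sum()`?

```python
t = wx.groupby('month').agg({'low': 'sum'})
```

484

group by month, sum of low:
       low
month     
Feb     45
Jul     76
add column low_x4 = t['low'] * 4:
       low  low_x4
month             
Feb     45     180
Jul     76     304
Taking the sum of column 'low_x4' gives 484.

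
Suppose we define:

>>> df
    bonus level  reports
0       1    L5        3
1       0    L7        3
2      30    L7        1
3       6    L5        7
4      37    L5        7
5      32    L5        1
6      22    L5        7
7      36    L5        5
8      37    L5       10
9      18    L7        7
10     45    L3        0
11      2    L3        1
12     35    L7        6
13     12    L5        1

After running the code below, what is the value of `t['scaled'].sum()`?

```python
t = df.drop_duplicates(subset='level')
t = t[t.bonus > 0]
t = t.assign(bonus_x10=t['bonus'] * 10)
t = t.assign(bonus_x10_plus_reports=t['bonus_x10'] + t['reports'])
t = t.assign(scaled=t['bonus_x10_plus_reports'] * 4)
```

drop duplicate level (keep=first):
    bonus level  reports
0       1    L5        3
1       0    L7        3
10     45    L3        0
filter rows where bonus > 0:
    bonus level  reports
0       1    L5        3
10     45    L3        0
add column bonus_x10 = t['bonus'] * 10:
    bonus level  reports  bonus_x10
0       1    L5        3         10
10     45    L3        0        450
add column bonus_x10_plus_reports = t['bonus_x10'] + t['reports']:
    bonus level  reports  bonus_x10  bonus_x10_plus_reports
0       1    L5        3         10                      13
10     45    L3        0        450                     450
add column scaled = t['bonus_x10_plus_reports'] * 4:
    bonus level  reports  bonus_x10  bonus_x10_plus_reports  scaled
0       1    L5        3         10                      13      52
10     45    L3        0        450                     450    1800
The sum of column 'scaled' is 1852.

1852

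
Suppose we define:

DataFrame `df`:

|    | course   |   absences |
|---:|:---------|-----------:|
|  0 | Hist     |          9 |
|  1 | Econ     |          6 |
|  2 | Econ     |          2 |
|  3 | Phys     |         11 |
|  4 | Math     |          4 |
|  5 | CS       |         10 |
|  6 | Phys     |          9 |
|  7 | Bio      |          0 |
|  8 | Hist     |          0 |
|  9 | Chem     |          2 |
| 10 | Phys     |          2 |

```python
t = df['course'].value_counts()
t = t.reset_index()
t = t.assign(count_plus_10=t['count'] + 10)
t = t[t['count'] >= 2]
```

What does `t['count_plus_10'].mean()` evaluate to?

value_counts of course:
course
Phys    3
Hist    2
Econ    2
Math    1
CS      1
Bio     1
Chem    1
Name: count, dtype: int64
reset_index():
  course  count
0   Phys      3
1   Hist      2
2   Econ      2
3   Math      1
4     CS      1
5    Bio      1
6   Chem      1
add column count_plus_10 = t['count'] + 10:
  course  count  count_plus_10
0   Phys      3             13
1   Hist      2             12
2   Econ      2             12
3   Math      1             11
4     CS      1             11
5    Bio      1             11
6   Chem      1             11
filter rows where count >= 2:
  course  count  count_plus_10
0   Phys      3             13
1   Hist      2             12
2   Econ      2             12

12.3333333333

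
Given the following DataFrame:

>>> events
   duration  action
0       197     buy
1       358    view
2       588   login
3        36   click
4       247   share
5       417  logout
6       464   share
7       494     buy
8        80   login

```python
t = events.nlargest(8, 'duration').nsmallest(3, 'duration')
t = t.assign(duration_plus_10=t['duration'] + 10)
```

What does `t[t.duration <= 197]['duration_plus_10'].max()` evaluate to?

take 8 rows with largest duration:
   duration  action
2       588   login
7       494     buy
6       464   share
5       417  logout
1       358    view
4       247   share
0       197     buy
8        80   login
take 3 rows with smallest duration:
   duration action
8        80  login
0       197    buy
4       247  share
add column duration_plus_10 = t['duration'] + 10:
   duration action  duration_plus_10
8        80  login                90
0       197    buy               207
4       247  share               257
filter rows where duration <= 197:
   duration action  duration_plus_10
8        80  login                90
0       197    buy               207
So max() = 207.

207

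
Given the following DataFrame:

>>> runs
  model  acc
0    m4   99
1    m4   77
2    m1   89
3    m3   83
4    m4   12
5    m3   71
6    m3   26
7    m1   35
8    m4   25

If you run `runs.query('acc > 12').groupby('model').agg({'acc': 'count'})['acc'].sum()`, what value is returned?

8

filter rows where acc > 12:
  model  acc
0    m4   99
1    m4   77
2    m1   89
3    m3   83
5    m3   71
6    m3   26
7    m1   35
8    m4   25
group by model, count of acc:
       acc
model     
m1       2
m3       3
m4       3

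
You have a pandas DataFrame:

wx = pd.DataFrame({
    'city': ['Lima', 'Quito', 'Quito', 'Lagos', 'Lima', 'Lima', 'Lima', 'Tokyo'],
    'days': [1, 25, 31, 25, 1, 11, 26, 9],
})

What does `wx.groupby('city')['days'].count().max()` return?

4

group by city, count of days:
city
Lagos    1
Lima     4
Quito    2
Tokyo    1
Name: days, dtype: int64
Hence 4.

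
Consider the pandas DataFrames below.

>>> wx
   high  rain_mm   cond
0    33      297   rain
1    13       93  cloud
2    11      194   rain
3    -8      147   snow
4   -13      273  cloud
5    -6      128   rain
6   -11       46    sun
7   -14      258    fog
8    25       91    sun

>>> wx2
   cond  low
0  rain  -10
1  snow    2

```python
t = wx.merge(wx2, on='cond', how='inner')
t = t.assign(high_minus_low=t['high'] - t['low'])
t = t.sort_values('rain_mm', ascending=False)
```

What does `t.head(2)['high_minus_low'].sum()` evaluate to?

merge on 'cond' (how='inner') → 4 rows:
   high  rain_mm  cond  low
0    33      297  rain  -10
1    11      194  rain  -10
2    -8      147  snow    2
3    -6      128  rain  -10
add column high_minus_low = t['high'] - t['low']:
   high  rain_mm  cond  low  high_minus_low
0    33      297  rain  -10              43
1    11      194  rain  -10              21
2    -8      147  snow    2             -10
3    -6      128  rain  -10               4
sort by rain_mm descending:
   high  rain_mm  cond  low  high_minus_low
0    33      297  rain  -10              43
1    11      194  rain  -10              21
2    -8      147  snow    2             -10
3    -6      128  rain  -10               4
take first 2 rows:
   high  rain_mm  cond  low  high_minus_low
0    33      297  rain  -10              43
1    11      194  rain  -10              21
Finally, sum of column 'high_minus_low' = 64.

64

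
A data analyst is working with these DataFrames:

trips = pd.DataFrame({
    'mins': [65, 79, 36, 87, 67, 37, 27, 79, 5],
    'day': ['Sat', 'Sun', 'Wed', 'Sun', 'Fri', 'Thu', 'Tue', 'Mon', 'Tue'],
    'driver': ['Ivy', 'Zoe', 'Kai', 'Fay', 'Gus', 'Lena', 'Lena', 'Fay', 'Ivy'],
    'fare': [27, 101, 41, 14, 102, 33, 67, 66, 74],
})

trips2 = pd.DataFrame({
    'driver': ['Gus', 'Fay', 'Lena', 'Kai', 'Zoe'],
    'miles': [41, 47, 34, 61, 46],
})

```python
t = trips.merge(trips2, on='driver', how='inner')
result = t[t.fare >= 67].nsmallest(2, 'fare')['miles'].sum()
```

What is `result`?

merge on 'driver' (how='inner') → 7 rows:
   mins  day driver  fare  miles
0    79  Sun    Zoe   101     46
1    36  Wed    Kai    41     61
2    87  Sun    Fay    14     47
3    67  Fri    Gus   102     41
4    37  Thu   Lena    33     34
5    27  Tue   Lena    67     34
6    79  Mon    Fay    66     47
filter rows where fare >= 67:
   mins  day driver  fare  miles
0    79  Sun    Zoe   101     46
3    67  Fri    Gus   102     41
5    27  Tue   Lena    67     34
take 2 rows with smallest fare:
   mins  day driver  fare  miles
5    27  Tue   Lena    67     34
0    79  Sun    Zoe   101     46
Finally, sum of column 'miles' = 80.

80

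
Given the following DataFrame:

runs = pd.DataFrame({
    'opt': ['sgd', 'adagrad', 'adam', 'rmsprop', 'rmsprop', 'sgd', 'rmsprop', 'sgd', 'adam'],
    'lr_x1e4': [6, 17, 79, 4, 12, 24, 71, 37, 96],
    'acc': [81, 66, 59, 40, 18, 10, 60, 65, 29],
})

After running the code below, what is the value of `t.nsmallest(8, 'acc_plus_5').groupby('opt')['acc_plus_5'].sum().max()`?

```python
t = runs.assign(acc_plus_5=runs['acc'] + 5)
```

add column acc_plus_5 = runs['acc'] + 5:
       opt  lr_x1e4  acc  acc_plus_5
0      sgd        6   81          86
1  adagrad       17   66          71
2     adam       79   59          64
3  rmsprop        4   40          45
4  rmsprop       12   18          23
5      sgd       24   10          15
6  rmsprop       71   60          65
7      sgd       37   65          70
8     adam       96   29          34
take 8 rows with smallest acc_plus_5:
       opt  lr_x1e4  acc  acc_plus_5
5      sgd       24   10          15
4  rmsprop       12   18          23
8     adam       96   29          34
3  rmsprop        4   40          45
2     adam       79   59          64
6  rmsprop       71   60          65
7      sgd       37   65          70
1  adagrad       17   66          71
group by opt, sum of acc_plus_5:
opt
adagrad     71
adam        98
rmsprop    133
sgd         85
Name: acc_plus_5, dtype: int64
Hence 133.

133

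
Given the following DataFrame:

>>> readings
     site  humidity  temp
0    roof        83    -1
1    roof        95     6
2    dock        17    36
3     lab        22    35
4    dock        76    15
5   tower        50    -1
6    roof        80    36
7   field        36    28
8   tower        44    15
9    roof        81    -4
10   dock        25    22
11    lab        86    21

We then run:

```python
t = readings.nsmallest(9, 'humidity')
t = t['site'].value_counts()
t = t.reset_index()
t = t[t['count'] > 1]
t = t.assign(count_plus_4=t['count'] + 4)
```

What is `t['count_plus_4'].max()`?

7

take 9 rows with smallest humidity:
     site  humidity  temp
2    dock        17    36
3     lab        22    35
10   dock        25    22
7   field        36    28
8   tower        44    15
5   tower        50    -1
4    dock        76    15
6    roof        80    36
9    roof        81    -4
value_counts of site:
site
dock     3
tower    2
roof     2
lab      1
field    1
Name: count, dtype: int64
reset_index():
    site  count
0   dock      3
1  tower      2
2   roof      2
3    lab      1
4  field      1
filter rows where count > 1:
    site  count
0   dock      3
1  tower      2
2   roof      2
add column count_plus_4 = t['count'] + 4:
    site  count  count_plus_4
0   dock      3             7
1  tower      2             6
2   roof      2             6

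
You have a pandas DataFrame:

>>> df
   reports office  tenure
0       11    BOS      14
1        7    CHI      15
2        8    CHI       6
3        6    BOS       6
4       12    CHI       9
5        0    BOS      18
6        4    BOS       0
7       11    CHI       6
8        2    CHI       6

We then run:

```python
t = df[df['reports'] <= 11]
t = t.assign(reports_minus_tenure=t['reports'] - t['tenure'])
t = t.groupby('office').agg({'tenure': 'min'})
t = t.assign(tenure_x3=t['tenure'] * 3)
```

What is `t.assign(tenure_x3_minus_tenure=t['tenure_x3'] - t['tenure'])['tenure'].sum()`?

filter rows where reports <= 11:
   reports office  tenure
0       11    BOS      14
1        7    CHI      15
2        8    CHI       6
3        6    BOS       6
5        0    BOS      18
6        4    BOS       0
7       11    CHI       6
8        2    CHI       6
add column reports_minus_tenure = t['reports'] - t['tenure']:
   reports office  tenure  reports_minus_tenure
0       11    BOS      14                    -3
1        7    CHI      15                    -8
2        8    CHI       6                     2
3        6    BOS       6                     0
5        0    BOS      18                   -18
6        4    BOS       0                     4
7       11    CHI       6                     5
8        2    CHI       6                    -4
group by office, min of tenure:
        tenure
office        
BOS          0
CHI          6
add column tenure_x3 = t['tenure'] * 3:
        tenure  tenure_x3
office                   
BOS          0          0
CHI          6         18
add column tenure_x3_minus_tenure = t['tenure_x3'] - t['tenure']:
        tenure  tenure_x3  tenure_x3_minus_tenure
office                                           
BOS          0          0                       0
CHI          6         18                      12
Finally, sum of column 'tenure' = 6.

6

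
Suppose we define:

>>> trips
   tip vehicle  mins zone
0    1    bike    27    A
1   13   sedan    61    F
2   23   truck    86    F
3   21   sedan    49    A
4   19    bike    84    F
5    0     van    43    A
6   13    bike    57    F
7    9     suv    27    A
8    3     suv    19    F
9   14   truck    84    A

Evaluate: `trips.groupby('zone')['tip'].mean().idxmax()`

F

group by zone, mean of tip:
zone
A     9.0
F    14.2
Name: tip, dtype: float64
So idxmax() = F.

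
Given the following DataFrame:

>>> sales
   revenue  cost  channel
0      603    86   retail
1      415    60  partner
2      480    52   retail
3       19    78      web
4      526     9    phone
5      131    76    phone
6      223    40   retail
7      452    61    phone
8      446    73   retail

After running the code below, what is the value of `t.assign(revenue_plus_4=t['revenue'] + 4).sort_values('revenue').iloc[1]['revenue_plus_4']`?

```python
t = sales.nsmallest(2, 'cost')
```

take 2 rows with smallest cost:
   revenue  cost channel
4      526     9   phone
6      223    40  retail
add column revenue_plus_4 = t['revenue'] + 4:
   revenue  cost channel  revenue_plus_4
4      526     9   phone             530
6      223    40  retail             227
sort by revenue:
   revenue  cost channel  revenue_plus_4
6      223    40  retail             227
4      526     9   phone             530
Then the value at position 1, column 'revenue_plus_4': 530

530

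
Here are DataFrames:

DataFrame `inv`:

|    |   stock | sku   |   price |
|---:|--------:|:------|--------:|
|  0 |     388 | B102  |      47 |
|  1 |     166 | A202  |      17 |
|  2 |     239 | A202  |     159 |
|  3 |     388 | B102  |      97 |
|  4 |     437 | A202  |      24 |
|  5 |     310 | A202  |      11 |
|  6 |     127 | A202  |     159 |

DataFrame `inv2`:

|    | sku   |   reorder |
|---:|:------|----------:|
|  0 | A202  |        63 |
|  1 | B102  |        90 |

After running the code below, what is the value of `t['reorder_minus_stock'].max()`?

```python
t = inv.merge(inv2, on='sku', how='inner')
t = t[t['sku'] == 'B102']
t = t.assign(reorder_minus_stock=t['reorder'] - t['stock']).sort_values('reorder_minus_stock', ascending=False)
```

merge on 'sku' (how='inner') → 7 rows:
   stock   sku  price  reorder
0    388  B102     47       90
1    166  A202     17       63
2    239  A202    159       63
3    388  B102     97       90
4    437  A202     24       63
5    310  A202     11       63
6    127  A202    159       63
filter rows where sku == 'B102':
   stock   sku  price  reorder
0    388  B102     47       90
3    388  B102     97       90
add column reorder_minus_stock = t['reorder'] - t['stock']:
   stock   sku  price  reorder  reorder_minus_stock
0    388  B102     47       90                 -298
3    388  B102     97       90                 -298
sort by reorder_minus_stock descending:
   stock   sku  price  reorder  reorder_minus_stock
0    388  B102     47       90                 -298
3    388  B102     97       90                 -298
The max of column 'reorder_minus_stock' is -298.

-298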